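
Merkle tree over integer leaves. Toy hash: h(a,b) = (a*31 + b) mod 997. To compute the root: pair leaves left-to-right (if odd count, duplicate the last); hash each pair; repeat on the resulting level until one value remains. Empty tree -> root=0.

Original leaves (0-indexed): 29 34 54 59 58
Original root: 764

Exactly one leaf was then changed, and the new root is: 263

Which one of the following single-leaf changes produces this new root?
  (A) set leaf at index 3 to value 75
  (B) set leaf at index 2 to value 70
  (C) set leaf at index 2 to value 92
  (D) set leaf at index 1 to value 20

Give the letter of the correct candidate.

Original leaves: [29, 34, 54, 59, 58]
Target new root: 263
Try each candidate change and compute the resulting root:
Candidate A: set leaf[3] = 75 -> leaves = [29, 34, 54, 75, 58]
  L0: [29, 34, 54, 75, 58]
  L1: h(29,34)=(29*31+34)%997=933 h(54,75)=(54*31+75)%997=752 h(58,58)=(58*31+58)%997=859 -> [933, 752, 859]
  L2: h(933,752)=(933*31+752)%997=762 h(859,859)=(859*31+859)%997=569 -> [762, 569]
  L3: h(762,569)=(762*31+569)%997=263 -> [263]
  root = 263 == target 263  ** MATCH **
Candidate B: set leaf[2] = 70 -> leaves = [29, 34, 70, 59, 58]
  L0: [29, 34, 70, 59, 58]
  L1: h(29,34)=(29*31+34)%997=933 h(70,59)=(70*31+59)%997=235 h(58,58)=(58*31+58)%997=859 -> [933, 235, 859]
  L2: h(933,235)=(933*31+235)%997=245 h(859,859)=(859*31+859)%997=569 -> [245, 569]
  L3: h(245,569)=(245*31+569)%997=188 -> [188]
  root = 188 != target 263
Candidate C: set leaf[2] = 92 -> leaves = [29, 34, 92, 59, 58]
  L0: [29, 34, 92, 59, 58]
  L1: h(29,34)=(29*31+34)%997=933 h(92,59)=(92*31+59)%997=917 h(58,58)=(58*31+58)%997=859 -> [933, 917, 859]
  L2: h(933,917)=(933*31+917)%997=927 h(859,859)=(859*31+859)%997=569 -> [927, 569]
  L3: h(927,569)=(927*31+569)%997=393 -> [393]
  root = 393 != target 263
Candidate D: set leaf[1] = 20 -> leaves = [29, 20, 54, 59, 58]
  L0: [29, 20, 54, 59, 58]
  L1: h(29,20)=(29*31+20)%997=919 h(54,59)=(54*31+59)%997=736 h(58,58)=(58*31+58)%997=859 -> [919, 736, 859]
  L2: h(919,736)=(919*31+736)%997=312 h(859,859)=(859*31+859)%997=569 -> [312, 569]
  L3: h(312,569)=(312*31+569)%997=271 -> [271]
  root = 271 != target 263
Candidate A produces the target root.

Answer: A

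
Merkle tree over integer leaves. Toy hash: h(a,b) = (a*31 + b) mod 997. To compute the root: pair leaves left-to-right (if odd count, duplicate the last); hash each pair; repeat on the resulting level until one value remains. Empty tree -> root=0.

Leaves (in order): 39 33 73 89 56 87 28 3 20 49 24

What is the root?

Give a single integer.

Answer: 381

Derivation:
L0: [39, 33, 73, 89, 56, 87, 28, 3, 20, 49, 24]
L1: h(39,33)=(39*31+33)%997=245 h(73,89)=(73*31+89)%997=358 h(56,87)=(56*31+87)%997=826 h(28,3)=(28*31+3)%997=871 h(20,49)=(20*31+49)%997=669 h(24,24)=(24*31+24)%997=768 -> [245, 358, 826, 871, 669, 768]
L2: h(245,358)=(245*31+358)%997=974 h(826,871)=(826*31+871)%997=555 h(669,768)=(669*31+768)%997=570 -> [974, 555, 570]
L3: h(974,555)=(974*31+555)%997=839 h(570,570)=(570*31+570)%997=294 -> [839, 294]
L4: h(839,294)=(839*31+294)%997=381 -> [381]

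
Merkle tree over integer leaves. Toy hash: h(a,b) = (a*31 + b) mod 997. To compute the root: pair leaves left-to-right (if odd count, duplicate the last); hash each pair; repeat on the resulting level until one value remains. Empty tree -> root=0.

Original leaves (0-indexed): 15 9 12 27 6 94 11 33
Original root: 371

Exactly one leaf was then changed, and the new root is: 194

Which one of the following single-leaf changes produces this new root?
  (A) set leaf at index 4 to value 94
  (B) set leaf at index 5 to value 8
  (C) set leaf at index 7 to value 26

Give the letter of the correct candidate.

Original leaves: [15, 9, 12, 27, 6, 94, 11, 33]
Target new root: 194
Try each candidate change and compute the resulting root:
Candidate A: set leaf[4] = 94 -> leaves = [15, 9, 12, 27, 94, 94, 11, 33]
  L0: [15, 9, 12, 27, 94, 94, 11, 33]
  L1: h(15,9)=(15*31+9)%997=474 h(12,27)=(12*31+27)%997=399 h(94,94)=(94*31+94)%997=17 h(11,33)=(11*31+33)%997=374 -> [474, 399, 17, 374]
  L2: h(474,399)=(474*31+399)%997=138 h(17,374)=(17*31+374)%997=901 -> [138, 901]
  L3: h(138,901)=(138*31+901)%997=194 -> [194]
  root = 194 == target 194  ** MATCH **
Candidate B: set leaf[5] = 8 -> leaves = [15, 9, 12, 27, 6, 8, 11, 33]
  L0: [15, 9, 12, 27, 6, 8, 11, 33]
  L1: h(15,9)=(15*31+9)%997=474 h(12,27)=(12*31+27)%997=399 h(6,8)=(6*31+8)%997=194 h(11,33)=(11*31+33)%997=374 -> [474, 399, 194, 374]
  L2: h(474,399)=(474*31+399)%997=138 h(194,374)=(194*31+374)%997=406 -> [138, 406]
  L3: h(138,406)=(138*31+406)%997=696 -> [696]
  root = 696 != target 194
Candidate C: set leaf[7] = 26 -> leaves = [15, 9, 12, 27, 6, 94, 11, 26]
  L0: [15, 9, 12, 27, 6, 94, 11, 26]
  L1: h(15,9)=(15*31+9)%997=474 h(12,27)=(12*31+27)%997=399 h(6,94)=(6*31+94)%997=280 h(11,26)=(11*31+26)%997=367 -> [474, 399, 280, 367]
  L2: h(474,399)=(474*31+399)%997=138 h(280,367)=(280*31+367)%997=74 -> [138, 74]
  L3: h(138,74)=(138*31+74)%997=364 -> [364]
  root = 364 != target 194
Candidate A produces the target root.

Answer: A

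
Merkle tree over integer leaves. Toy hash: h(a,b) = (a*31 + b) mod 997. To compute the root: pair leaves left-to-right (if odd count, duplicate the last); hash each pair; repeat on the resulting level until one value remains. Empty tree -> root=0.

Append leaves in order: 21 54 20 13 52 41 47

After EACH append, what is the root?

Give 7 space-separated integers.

Answer: 21 705 561 554 632 280 131

Derivation:
After append 21 (leaves=[21]):
  L0: [21]
  root=21
After append 54 (leaves=[21, 54]):
  L0: [21, 54]
  L1: h(21,54)=(21*31+54)%997=705 -> [705]
  root=705
After append 20 (leaves=[21, 54, 20]):
  L0: [21, 54, 20]
  L1: h(21,54)=(21*31+54)%997=705 h(20,20)=(20*31+20)%997=640 -> [705, 640]
  L2: h(705,640)=(705*31+640)%997=561 -> [561]
  root=561
After append 13 (leaves=[21, 54, 20, 13]):
  L0: [21, 54, 20, 13]
  L1: h(21,54)=(21*31+54)%997=705 h(20,13)=(20*31+13)%997=633 -> [705, 633]
  L2: h(705,633)=(705*31+633)%997=554 -> [554]
  root=554
After append 52 (leaves=[21, 54, 20, 13, 52]):
  L0: [21, 54, 20, 13, 52]
  L1: h(21,54)=(21*31+54)%997=705 h(20,13)=(20*31+13)%997=633 h(52,52)=(52*31+52)%997=667 -> [705, 633, 667]
  L2: h(705,633)=(705*31+633)%997=554 h(667,667)=(667*31+667)%997=407 -> [554, 407]
  L3: h(554,407)=(554*31+407)%997=632 -> [632]
  root=632
After append 41 (leaves=[21, 54, 20, 13, 52, 41]):
  L0: [21, 54, 20, 13, 52, 41]
  L1: h(21,54)=(21*31+54)%997=705 h(20,13)=(20*31+13)%997=633 h(52,41)=(52*31+41)%997=656 -> [705, 633, 656]
  L2: h(705,633)=(705*31+633)%997=554 h(656,656)=(656*31+656)%997=55 -> [554, 55]
  L3: h(554,55)=(554*31+55)%997=280 -> [280]
  root=280
After append 47 (leaves=[21, 54, 20, 13, 52, 41, 47]):
  L0: [21, 54, 20, 13, 52, 41, 47]
  L1: h(21,54)=(21*31+54)%997=705 h(20,13)=(20*31+13)%997=633 h(52,41)=(52*31+41)%997=656 h(47,47)=(47*31+47)%997=507 -> [705, 633, 656, 507]
  L2: h(705,633)=(705*31+633)%997=554 h(656,507)=(656*31+507)%997=903 -> [554, 903]
  L3: h(554,903)=(554*31+903)%997=131 -> [131]
  root=131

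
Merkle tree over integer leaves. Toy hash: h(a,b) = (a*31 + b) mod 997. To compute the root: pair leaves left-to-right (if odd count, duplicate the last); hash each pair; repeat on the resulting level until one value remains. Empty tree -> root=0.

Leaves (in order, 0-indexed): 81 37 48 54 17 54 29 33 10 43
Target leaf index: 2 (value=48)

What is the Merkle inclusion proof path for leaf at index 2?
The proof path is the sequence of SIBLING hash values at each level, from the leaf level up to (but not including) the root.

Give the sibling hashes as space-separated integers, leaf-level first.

L0 (leaves): [81, 37, 48, 54, 17, 54, 29, 33, 10, 43], target index=2
L1: h(81,37)=(81*31+37)%997=554 [pair 0] h(48,54)=(48*31+54)%997=545 [pair 1] h(17,54)=(17*31+54)%997=581 [pair 2] h(29,33)=(29*31+33)%997=932 [pair 3] h(10,43)=(10*31+43)%997=353 [pair 4] -> [554, 545, 581, 932, 353]
  Sibling for proof at L0: 54
L2: h(554,545)=(554*31+545)%997=770 [pair 0] h(581,932)=(581*31+932)%997=0 [pair 1] h(353,353)=(353*31+353)%997=329 [pair 2] -> [770, 0, 329]
  Sibling for proof at L1: 554
L3: h(770,0)=(770*31+0)%997=939 [pair 0] h(329,329)=(329*31+329)%997=558 [pair 1] -> [939, 558]
  Sibling for proof at L2: 0
L4: h(939,558)=(939*31+558)%997=754 [pair 0] -> [754]
  Sibling for proof at L3: 558
Root: 754
Proof path (sibling hashes from leaf to root): [54, 554, 0, 558]

Answer: 54 554 0 558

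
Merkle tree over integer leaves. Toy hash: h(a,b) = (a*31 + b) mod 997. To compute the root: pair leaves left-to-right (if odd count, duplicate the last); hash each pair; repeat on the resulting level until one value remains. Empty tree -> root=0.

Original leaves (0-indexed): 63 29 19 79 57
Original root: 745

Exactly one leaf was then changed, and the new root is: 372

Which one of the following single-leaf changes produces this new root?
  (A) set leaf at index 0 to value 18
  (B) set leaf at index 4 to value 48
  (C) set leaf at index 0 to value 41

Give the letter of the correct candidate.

Answer: C

Derivation:
Original leaves: [63, 29, 19, 79, 57]
Target new root: 372
Try each candidate change and compute the resulting root:
Candidate A: set leaf[0] = 18 -> leaves = [18, 29, 19, 79, 57]
  L0: [18, 29, 19, 79, 57]
  L1: h(18,29)=(18*31+29)%997=587 h(19,79)=(19*31+79)%997=668 h(57,57)=(57*31+57)%997=827 -> [587, 668, 827]
  L2: h(587,668)=(587*31+668)%997=919 h(827,827)=(827*31+827)%997=542 -> [919, 542]
  L3: h(919,542)=(919*31+542)%997=118 -> [118]
  root = 118 != target 372
Candidate B: set leaf[4] = 48 -> leaves = [63, 29, 19, 79, 48]
  L0: [63, 29, 19, 79, 48]
  L1: h(63,29)=(63*31+29)%997=985 h(19,79)=(19*31+79)%997=668 h(48,48)=(48*31+48)%997=539 -> [985, 668, 539]
  L2: h(985,668)=(985*31+668)%997=296 h(539,539)=(539*31+539)%997=299 -> [296, 299]
  L3: h(296,299)=(296*31+299)%997=502 -> [502]
  root = 502 != target 372
Candidate C: set leaf[0] = 41 -> leaves = [41, 29, 19, 79, 57]
  L0: [41, 29, 19, 79, 57]
  L1: h(41,29)=(41*31+29)%997=303 h(19,79)=(19*31+79)%997=668 h(57,57)=(57*31+57)%997=827 -> [303, 668, 827]
  L2: h(303,668)=(303*31+668)%997=91 h(827,827)=(827*31+827)%997=542 -> [91, 542]
  L3: h(91,542)=(91*31+542)%997=372 -> [372]
  root = 372 == target 372  ** MATCH **
Candidate C produces the target root.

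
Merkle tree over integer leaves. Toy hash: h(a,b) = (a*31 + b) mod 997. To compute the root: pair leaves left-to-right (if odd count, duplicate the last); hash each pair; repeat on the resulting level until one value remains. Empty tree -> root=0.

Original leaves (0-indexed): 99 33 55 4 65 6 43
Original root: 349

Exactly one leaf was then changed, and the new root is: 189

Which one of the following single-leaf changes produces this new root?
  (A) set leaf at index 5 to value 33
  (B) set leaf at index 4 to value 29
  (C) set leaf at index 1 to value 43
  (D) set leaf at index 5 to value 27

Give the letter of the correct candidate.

Original leaves: [99, 33, 55, 4, 65, 6, 43]
Target new root: 189
Try each candidate change and compute the resulting root:
Candidate A: set leaf[5] = 33 -> leaves = [99, 33, 55, 4, 65, 33, 43]
  L0: [99, 33, 55, 4, 65, 33, 43]
  L1: h(99,33)=(99*31+33)%997=111 h(55,4)=(55*31+4)%997=712 h(65,33)=(65*31+33)%997=54 h(43,43)=(43*31+43)%997=379 -> [111, 712, 54, 379]
  L2: h(111,712)=(111*31+712)%997=165 h(54,379)=(54*31+379)%997=59 -> [165, 59]
  L3: h(165,59)=(165*31+59)%997=189 -> [189]
  root = 189 == target 189  ** MATCH **
Candidate B: set leaf[4] = 29 -> leaves = [99, 33, 55, 4, 29, 6, 43]
  L0: [99, 33, 55, 4, 29, 6, 43]
  L1: h(99,33)=(99*31+33)%997=111 h(55,4)=(55*31+4)%997=712 h(29,6)=(29*31+6)%997=905 h(43,43)=(43*31+43)%997=379 -> [111, 712, 905, 379]
  L2: h(111,712)=(111*31+712)%997=165 h(905,379)=(905*31+379)%997=518 -> [165, 518]
  L3: h(165,518)=(165*31+518)%997=648 -> [648]
  root = 648 != target 189
Candidate C: set leaf[1] = 43 -> leaves = [99, 43, 55, 4, 65, 6, 43]
  L0: [99, 43, 55, 4, 65, 6, 43]
  L1: h(99,43)=(99*31+43)%997=121 h(55,4)=(55*31+4)%997=712 h(65,6)=(65*31+6)%997=27 h(43,43)=(43*31+43)%997=379 -> [121, 712, 27, 379]
  L2: h(121,712)=(121*31+712)%997=475 h(27,379)=(27*31+379)%997=219 -> [475, 219]
  L3: h(475,219)=(475*31+219)%997=986 -> [986]
  root = 986 != target 189
Candidate D: set leaf[5] = 27 -> leaves = [99, 33, 55, 4, 65, 27, 43]
  L0: [99, 33, 55, 4, 65, 27, 43]
  L1: h(99,33)=(99*31+33)%997=111 h(55,4)=(55*31+4)%997=712 h(65,27)=(65*31+27)%997=48 h(43,43)=(43*31+43)%997=379 -> [111, 712, 48, 379]
  L2: h(111,712)=(111*31+712)%997=165 h(48,379)=(48*31+379)%997=870 -> [165, 870]
  L3: h(165,870)=(165*31+870)%997=3 -> [3]
  root = 3 != target 189
Candidate A produces the target root.

Answer: A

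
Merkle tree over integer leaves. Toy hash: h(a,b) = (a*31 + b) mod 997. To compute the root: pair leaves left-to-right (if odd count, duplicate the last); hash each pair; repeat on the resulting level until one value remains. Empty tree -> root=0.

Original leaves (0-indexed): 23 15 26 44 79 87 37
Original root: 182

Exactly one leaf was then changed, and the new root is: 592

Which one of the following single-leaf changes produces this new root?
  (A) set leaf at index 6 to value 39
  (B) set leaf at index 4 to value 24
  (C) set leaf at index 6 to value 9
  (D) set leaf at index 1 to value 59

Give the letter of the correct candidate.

Answer: D

Derivation:
Original leaves: [23, 15, 26, 44, 79, 87, 37]
Target new root: 592
Try each candidate change and compute the resulting root:
Candidate A: set leaf[6] = 39 -> leaves = [23, 15, 26, 44, 79, 87, 39]
  L0: [23, 15, 26, 44, 79, 87, 39]
  L1: h(23,15)=(23*31+15)%997=728 h(26,44)=(26*31+44)%997=850 h(79,87)=(79*31+87)%997=542 h(39,39)=(39*31+39)%997=251 -> [728, 850, 542, 251]
  L2: h(728,850)=(728*31+850)%997=487 h(542,251)=(542*31+251)%997=104 -> [487, 104]
  L3: h(487,104)=(487*31+104)%997=246 -> [246]
  root = 246 != target 592
Candidate B: set leaf[4] = 24 -> leaves = [23, 15, 26, 44, 24, 87, 37]
  L0: [23, 15, 26, 44, 24, 87, 37]
  L1: h(23,15)=(23*31+15)%997=728 h(26,44)=(26*31+44)%997=850 h(24,87)=(24*31+87)%997=831 h(37,37)=(37*31+37)%997=187 -> [728, 850, 831, 187]
  L2: h(728,850)=(728*31+850)%997=487 h(831,187)=(831*31+187)%997=26 -> [487, 26]
  L3: h(487,26)=(487*31+26)%997=168 -> [168]
  root = 168 != target 592
Candidate C: set leaf[6] = 9 -> leaves = [23, 15, 26, 44, 79, 87, 9]
  L0: [23, 15, 26, 44, 79, 87, 9]
  L1: h(23,15)=(23*31+15)%997=728 h(26,44)=(26*31+44)%997=850 h(79,87)=(79*31+87)%997=542 h(9,9)=(9*31+9)%997=288 -> [728, 850, 542, 288]
  L2: h(728,850)=(728*31+850)%997=487 h(542,288)=(542*31+288)%997=141 -> [487, 141]
  L3: h(487,141)=(487*31+141)%997=283 -> [283]
  root = 283 != target 592
Candidate D: set leaf[1] = 59 -> leaves = [23, 59, 26, 44, 79, 87, 37]
  L0: [23, 59, 26, 44, 79, 87, 37]
  L1: h(23,59)=(23*31+59)%997=772 h(26,44)=(26*31+44)%997=850 h(79,87)=(79*31+87)%997=542 h(37,37)=(37*31+37)%997=187 -> [772, 850, 542, 187]
  L2: h(772,850)=(772*31+850)%997=854 h(542,187)=(542*31+187)%997=40 -> [854, 40]
  L3: h(854,40)=(854*31+40)%997=592 -> [592]
  root = 592 == target 592  ** MATCH **
Candidate D produces the target root.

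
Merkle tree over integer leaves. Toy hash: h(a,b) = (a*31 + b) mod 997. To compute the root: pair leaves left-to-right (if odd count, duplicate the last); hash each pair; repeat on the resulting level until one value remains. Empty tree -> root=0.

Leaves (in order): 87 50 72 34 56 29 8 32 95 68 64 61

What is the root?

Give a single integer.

L0: [87, 50, 72, 34, 56, 29, 8, 32, 95, 68, 64, 61]
L1: h(87,50)=(87*31+50)%997=753 h(72,34)=(72*31+34)%997=272 h(56,29)=(56*31+29)%997=768 h(8,32)=(8*31+32)%997=280 h(95,68)=(95*31+68)%997=22 h(64,61)=(64*31+61)%997=51 -> [753, 272, 768, 280, 22, 51]
L2: h(753,272)=(753*31+272)%997=684 h(768,280)=(768*31+280)%997=160 h(22,51)=(22*31+51)%997=733 -> [684, 160, 733]
L3: h(684,160)=(684*31+160)%997=427 h(733,733)=(733*31+733)%997=525 -> [427, 525]
L4: h(427,525)=(427*31+525)%997=801 -> [801]

Answer: 801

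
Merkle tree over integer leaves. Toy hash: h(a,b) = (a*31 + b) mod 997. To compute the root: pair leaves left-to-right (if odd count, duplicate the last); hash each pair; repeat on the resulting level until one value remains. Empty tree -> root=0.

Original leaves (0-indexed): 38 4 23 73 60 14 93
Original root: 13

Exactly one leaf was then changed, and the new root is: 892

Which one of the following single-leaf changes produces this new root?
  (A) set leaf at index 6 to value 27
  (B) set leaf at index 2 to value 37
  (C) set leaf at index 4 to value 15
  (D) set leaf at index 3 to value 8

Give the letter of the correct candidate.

Answer: A

Derivation:
Original leaves: [38, 4, 23, 73, 60, 14, 93]
Target new root: 892
Try each candidate change and compute the resulting root:
Candidate A: set leaf[6] = 27 -> leaves = [38, 4, 23, 73, 60, 14, 27]
  L0: [38, 4, 23, 73, 60, 14, 27]
  L1: h(38,4)=(38*31+4)%997=185 h(23,73)=(23*31+73)%997=786 h(60,14)=(60*31+14)%997=877 h(27,27)=(27*31+27)%997=864 -> [185, 786, 877, 864]
  L2: h(185,786)=(185*31+786)%997=539 h(877,864)=(877*31+864)%997=135 -> [539, 135]
  L3: h(539,135)=(539*31+135)%997=892 -> [892]
  root = 892 == target 892  ** MATCH **
Candidate B: set leaf[2] = 37 -> leaves = [38, 4, 37, 73, 60, 14, 93]
  L0: [38, 4, 37, 73, 60, 14, 93]
  L1: h(38,4)=(38*31+4)%997=185 h(37,73)=(37*31+73)%997=223 h(60,14)=(60*31+14)%997=877 h(93,93)=(93*31+93)%997=982 -> [185, 223, 877, 982]
  L2: h(185,223)=(185*31+223)%997=973 h(877,982)=(877*31+982)%997=253 -> [973, 253]
  L3: h(973,253)=(973*31+253)%997=506 -> [506]
  root = 506 != target 892
Candidate C: set leaf[4] = 15 -> leaves = [38, 4, 23, 73, 15, 14, 93]
  L0: [38, 4, 23, 73, 15, 14, 93]
  L1: h(38,4)=(38*31+4)%997=185 h(23,73)=(23*31+73)%997=786 h(15,14)=(15*31+14)%997=479 h(93,93)=(93*31+93)%997=982 -> [185, 786, 479, 982]
  L2: h(185,786)=(185*31+786)%997=539 h(479,982)=(479*31+982)%997=876 -> [539, 876]
  L3: h(539,876)=(539*31+876)%997=636 -> [636]
  root = 636 != target 892
Candidate D: set leaf[3] = 8 -> leaves = [38, 4, 23, 8, 60, 14, 93]
  L0: [38, 4, 23, 8, 60, 14, 93]
  L1: h(38,4)=(38*31+4)%997=185 h(23,8)=(23*31+8)%997=721 h(60,14)=(60*31+14)%997=877 h(93,93)=(93*31+93)%997=982 -> [185, 721, 877, 982]
  L2: h(185,721)=(185*31+721)%997=474 h(877,982)=(877*31+982)%997=253 -> [474, 253]
  L3: h(474,253)=(474*31+253)%997=989 -> [989]
  root = 989 != target 892
Candidate A produces the target root.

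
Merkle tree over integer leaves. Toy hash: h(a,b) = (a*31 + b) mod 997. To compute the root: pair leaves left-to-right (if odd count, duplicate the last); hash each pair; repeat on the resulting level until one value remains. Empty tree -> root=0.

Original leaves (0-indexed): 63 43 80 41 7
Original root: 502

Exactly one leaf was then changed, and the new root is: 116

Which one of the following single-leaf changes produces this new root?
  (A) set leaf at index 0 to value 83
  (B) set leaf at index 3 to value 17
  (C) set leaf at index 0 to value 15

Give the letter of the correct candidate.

Original leaves: [63, 43, 80, 41, 7]
Target new root: 116
Try each candidate change and compute the resulting root:
Candidate A: set leaf[0] = 83 -> leaves = [83, 43, 80, 41, 7]
  L0: [83, 43, 80, 41, 7]
  L1: h(83,43)=(83*31+43)%997=622 h(80,41)=(80*31+41)%997=527 h(7,7)=(7*31+7)%997=224 -> [622, 527, 224]
  L2: h(622,527)=(622*31+527)%997=866 h(224,224)=(224*31+224)%997=189 -> [866, 189]
  L3: h(866,189)=(866*31+189)%997=116 -> [116]
  root = 116 == target 116  ** MATCH **
Candidate B: set leaf[3] = 17 -> leaves = [63, 43, 80, 17, 7]
  L0: [63, 43, 80, 17, 7]
  L1: h(63,43)=(63*31+43)%997=2 h(80,17)=(80*31+17)%997=503 h(7,7)=(7*31+7)%997=224 -> [2, 503, 224]
  L2: h(2,503)=(2*31+503)%997=565 h(224,224)=(224*31+224)%997=189 -> [565, 189]
  L3: h(565,189)=(565*31+189)%997=755 -> [755]
  root = 755 != target 116
Candidate C: set leaf[0] = 15 -> leaves = [15, 43, 80, 41, 7]
  L0: [15, 43, 80, 41, 7]
  L1: h(15,43)=(15*31+43)%997=508 h(80,41)=(80*31+41)%997=527 h(7,7)=(7*31+7)%997=224 -> [508, 527, 224]
  L2: h(508,527)=(508*31+527)%997=323 h(224,224)=(224*31+224)%997=189 -> [323, 189]
  L3: h(323,189)=(323*31+189)%997=232 -> [232]
  root = 232 != target 116
Candidate A produces the target root.

Answer: A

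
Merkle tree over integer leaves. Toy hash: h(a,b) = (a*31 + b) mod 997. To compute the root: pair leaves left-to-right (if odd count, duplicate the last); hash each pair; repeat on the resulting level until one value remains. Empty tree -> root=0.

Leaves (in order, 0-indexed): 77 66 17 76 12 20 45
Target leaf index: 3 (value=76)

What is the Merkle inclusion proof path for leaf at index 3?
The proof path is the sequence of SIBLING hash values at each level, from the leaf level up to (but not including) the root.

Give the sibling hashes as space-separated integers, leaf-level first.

L0 (leaves): [77, 66, 17, 76, 12, 20, 45], target index=3
L1: h(77,66)=(77*31+66)%997=459 [pair 0] h(17,76)=(17*31+76)%997=603 [pair 1] h(12,20)=(12*31+20)%997=392 [pair 2] h(45,45)=(45*31+45)%997=443 [pair 3] -> [459, 603, 392, 443]
  Sibling for proof at L0: 17
L2: h(459,603)=(459*31+603)%997=874 [pair 0] h(392,443)=(392*31+443)%997=631 [pair 1] -> [874, 631]
  Sibling for proof at L1: 459
L3: h(874,631)=(874*31+631)%997=806 [pair 0] -> [806]
  Sibling for proof at L2: 631
Root: 806
Proof path (sibling hashes from leaf to root): [17, 459, 631]

Answer: 17 459 631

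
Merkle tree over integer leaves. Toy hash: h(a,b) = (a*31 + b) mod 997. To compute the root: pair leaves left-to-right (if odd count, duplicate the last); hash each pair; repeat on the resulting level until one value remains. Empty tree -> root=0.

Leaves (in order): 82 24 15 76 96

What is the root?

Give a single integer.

L0: [82, 24, 15, 76, 96]
L1: h(82,24)=(82*31+24)%997=572 h(15,76)=(15*31+76)%997=541 h(96,96)=(96*31+96)%997=81 -> [572, 541, 81]
L2: h(572,541)=(572*31+541)%997=327 h(81,81)=(81*31+81)%997=598 -> [327, 598]
L3: h(327,598)=(327*31+598)%997=765 -> [765]

Answer: 765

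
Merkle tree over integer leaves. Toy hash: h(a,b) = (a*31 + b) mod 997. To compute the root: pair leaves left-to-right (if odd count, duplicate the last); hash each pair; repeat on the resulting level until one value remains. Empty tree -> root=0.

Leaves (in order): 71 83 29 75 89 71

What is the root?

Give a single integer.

L0: [71, 83, 29, 75, 89, 71]
L1: h(71,83)=(71*31+83)%997=290 h(29,75)=(29*31+75)%997=974 h(89,71)=(89*31+71)%997=836 -> [290, 974, 836]
L2: h(290,974)=(290*31+974)%997=991 h(836,836)=(836*31+836)%997=830 -> [991, 830]
L3: h(991,830)=(991*31+830)%997=644 -> [644]

Answer: 644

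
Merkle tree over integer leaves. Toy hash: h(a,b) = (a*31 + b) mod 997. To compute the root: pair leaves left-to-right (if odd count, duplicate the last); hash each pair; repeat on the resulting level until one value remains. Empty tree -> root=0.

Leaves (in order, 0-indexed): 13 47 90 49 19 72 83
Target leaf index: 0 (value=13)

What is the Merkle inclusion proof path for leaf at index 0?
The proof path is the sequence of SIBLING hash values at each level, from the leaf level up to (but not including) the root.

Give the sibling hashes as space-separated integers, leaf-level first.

L0 (leaves): [13, 47, 90, 49, 19, 72, 83], target index=0
L1: h(13,47)=(13*31+47)%997=450 [pair 0] h(90,49)=(90*31+49)%997=845 [pair 1] h(19,72)=(19*31+72)%997=661 [pair 2] h(83,83)=(83*31+83)%997=662 [pair 3] -> [450, 845, 661, 662]
  Sibling for proof at L0: 47
L2: h(450,845)=(450*31+845)%997=837 [pair 0] h(661,662)=(661*31+662)%997=216 [pair 1] -> [837, 216]
  Sibling for proof at L1: 845
L3: h(837,216)=(837*31+216)%997=241 [pair 0] -> [241]
  Sibling for proof at L2: 216
Root: 241
Proof path (sibling hashes from leaf to root): [47, 845, 216]

Answer: 47 845 216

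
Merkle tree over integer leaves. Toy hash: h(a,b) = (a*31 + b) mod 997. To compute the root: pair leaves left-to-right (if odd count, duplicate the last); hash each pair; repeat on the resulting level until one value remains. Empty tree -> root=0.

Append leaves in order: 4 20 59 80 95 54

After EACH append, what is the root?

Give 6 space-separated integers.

After append 4 (leaves=[4]):
  L0: [4]
  root=4
After append 20 (leaves=[4, 20]):
  L0: [4, 20]
  L1: h(4,20)=(4*31+20)%997=144 -> [144]
  root=144
After append 59 (leaves=[4, 20, 59]):
  L0: [4, 20, 59]
  L1: h(4,20)=(4*31+20)%997=144 h(59,59)=(59*31+59)%997=891 -> [144, 891]
  L2: h(144,891)=(144*31+891)%997=370 -> [370]
  root=370
After append 80 (leaves=[4, 20, 59, 80]):
  L0: [4, 20, 59, 80]
  L1: h(4,20)=(4*31+20)%997=144 h(59,80)=(59*31+80)%997=912 -> [144, 912]
  L2: h(144,912)=(144*31+912)%997=391 -> [391]
  root=391
After append 95 (leaves=[4, 20, 59, 80, 95]):
  L0: [4, 20, 59, 80, 95]
  L1: h(4,20)=(4*31+20)%997=144 h(59,80)=(59*31+80)%997=912 h(95,95)=(95*31+95)%997=49 -> [144, 912, 49]
  L2: h(144,912)=(144*31+912)%997=391 h(49,49)=(49*31+49)%997=571 -> [391, 571]
  L3: h(391,571)=(391*31+571)%997=728 -> [728]
  root=728
After append 54 (leaves=[4, 20, 59, 80, 95, 54]):
  L0: [4, 20, 59, 80, 95, 54]
  L1: h(4,20)=(4*31+20)%997=144 h(59,80)=(59*31+80)%997=912 h(95,54)=(95*31+54)%997=8 -> [144, 912, 8]
  L2: h(144,912)=(144*31+912)%997=391 h(8,8)=(8*31+8)%997=256 -> [391, 256]
  L3: h(391,256)=(391*31+256)%997=413 -> [413]
  root=413

Answer: 4 144 370 391 728 413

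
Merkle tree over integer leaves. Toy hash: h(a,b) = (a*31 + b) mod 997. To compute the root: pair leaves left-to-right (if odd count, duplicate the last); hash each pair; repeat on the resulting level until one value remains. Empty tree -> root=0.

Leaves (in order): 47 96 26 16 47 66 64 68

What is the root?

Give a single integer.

L0: [47, 96, 26, 16, 47, 66, 64, 68]
L1: h(47,96)=(47*31+96)%997=556 h(26,16)=(26*31+16)%997=822 h(47,66)=(47*31+66)%997=526 h(64,68)=(64*31+68)%997=58 -> [556, 822, 526, 58]
L2: h(556,822)=(556*31+822)%997=112 h(526,58)=(526*31+58)%997=412 -> [112, 412]
L3: h(112,412)=(112*31+412)%997=893 -> [893]

Answer: 893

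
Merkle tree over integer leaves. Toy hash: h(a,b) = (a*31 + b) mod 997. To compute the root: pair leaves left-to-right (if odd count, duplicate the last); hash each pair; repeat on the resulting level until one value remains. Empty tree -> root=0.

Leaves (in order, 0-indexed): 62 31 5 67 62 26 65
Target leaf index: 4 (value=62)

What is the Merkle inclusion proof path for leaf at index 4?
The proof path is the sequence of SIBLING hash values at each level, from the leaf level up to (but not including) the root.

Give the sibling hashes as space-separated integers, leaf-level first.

L0 (leaves): [62, 31, 5, 67, 62, 26, 65], target index=4
L1: h(62,31)=(62*31+31)%997=956 [pair 0] h(5,67)=(5*31+67)%997=222 [pair 1] h(62,26)=(62*31+26)%997=951 [pair 2] h(65,65)=(65*31+65)%997=86 [pair 3] -> [956, 222, 951, 86]
  Sibling for proof at L0: 26
L2: h(956,222)=(956*31+222)%997=945 [pair 0] h(951,86)=(951*31+86)%997=654 [pair 1] -> [945, 654]
  Sibling for proof at L1: 86
L3: h(945,654)=(945*31+654)%997=39 [pair 0] -> [39]
  Sibling for proof at L2: 945
Root: 39
Proof path (sibling hashes from leaf to root): [26, 86, 945]

Answer: 26 86 945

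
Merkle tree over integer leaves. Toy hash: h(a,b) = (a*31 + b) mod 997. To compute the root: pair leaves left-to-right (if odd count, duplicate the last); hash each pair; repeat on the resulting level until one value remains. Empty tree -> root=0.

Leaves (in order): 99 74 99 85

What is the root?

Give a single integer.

L0: [99, 74, 99, 85]
L1: h(99,74)=(99*31+74)%997=152 h(99,85)=(99*31+85)%997=163 -> [152, 163]
L2: h(152,163)=(152*31+163)%997=887 -> [887]

Answer: 887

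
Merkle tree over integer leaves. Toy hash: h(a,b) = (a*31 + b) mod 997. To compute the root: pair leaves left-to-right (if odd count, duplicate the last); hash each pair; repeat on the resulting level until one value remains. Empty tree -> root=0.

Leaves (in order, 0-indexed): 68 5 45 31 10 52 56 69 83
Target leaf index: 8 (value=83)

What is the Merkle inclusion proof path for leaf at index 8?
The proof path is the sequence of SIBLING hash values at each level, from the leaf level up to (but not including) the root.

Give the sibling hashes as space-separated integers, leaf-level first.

L0 (leaves): [68, 5, 45, 31, 10, 52, 56, 69, 83], target index=8
L1: h(68,5)=(68*31+5)%997=119 [pair 0] h(45,31)=(45*31+31)%997=429 [pair 1] h(10,52)=(10*31+52)%997=362 [pair 2] h(56,69)=(56*31+69)%997=808 [pair 3] h(83,83)=(83*31+83)%997=662 [pair 4] -> [119, 429, 362, 808, 662]
  Sibling for proof at L0: 83
L2: h(119,429)=(119*31+429)%997=130 [pair 0] h(362,808)=(362*31+808)%997=66 [pair 1] h(662,662)=(662*31+662)%997=247 [pair 2] -> [130, 66, 247]
  Sibling for proof at L1: 662
L3: h(130,66)=(130*31+66)%997=108 [pair 0] h(247,247)=(247*31+247)%997=925 [pair 1] -> [108, 925]
  Sibling for proof at L2: 247
L4: h(108,925)=(108*31+925)%997=285 [pair 0] -> [285]
  Sibling for proof at L3: 108
Root: 285
Proof path (sibling hashes from leaf to root): [83, 662, 247, 108]

Answer: 83 662 247 108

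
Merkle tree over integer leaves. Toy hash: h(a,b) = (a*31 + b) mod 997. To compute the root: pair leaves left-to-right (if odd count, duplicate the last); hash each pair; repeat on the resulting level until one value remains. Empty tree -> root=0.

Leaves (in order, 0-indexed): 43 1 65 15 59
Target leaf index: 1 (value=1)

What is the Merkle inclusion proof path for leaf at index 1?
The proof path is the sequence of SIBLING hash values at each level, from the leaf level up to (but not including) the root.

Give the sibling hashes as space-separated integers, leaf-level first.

L0 (leaves): [43, 1, 65, 15, 59], target index=1
L1: h(43,1)=(43*31+1)%997=337 [pair 0] h(65,15)=(65*31+15)%997=36 [pair 1] h(59,59)=(59*31+59)%997=891 [pair 2] -> [337, 36, 891]
  Sibling for proof at L0: 43
L2: h(337,36)=(337*31+36)%997=513 [pair 0] h(891,891)=(891*31+891)%997=596 [pair 1] -> [513, 596]
  Sibling for proof at L1: 36
L3: h(513,596)=(513*31+596)%997=547 [pair 0] -> [547]
  Sibling for proof at L2: 596
Root: 547
Proof path (sibling hashes from leaf to root): [43, 36, 596]

Answer: 43 36 596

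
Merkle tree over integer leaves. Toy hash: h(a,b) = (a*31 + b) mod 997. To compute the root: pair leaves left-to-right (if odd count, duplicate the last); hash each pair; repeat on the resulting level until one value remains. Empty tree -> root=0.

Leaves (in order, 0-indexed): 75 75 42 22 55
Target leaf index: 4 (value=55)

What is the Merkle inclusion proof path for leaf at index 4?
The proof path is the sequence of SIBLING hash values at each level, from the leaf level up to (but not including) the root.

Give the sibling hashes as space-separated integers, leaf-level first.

L0 (leaves): [75, 75, 42, 22, 55], target index=4
L1: h(75,75)=(75*31+75)%997=406 [pair 0] h(42,22)=(42*31+22)%997=327 [pair 1] h(55,55)=(55*31+55)%997=763 [pair 2] -> [406, 327, 763]
  Sibling for proof at L0: 55
L2: h(406,327)=(406*31+327)%997=949 [pair 0] h(763,763)=(763*31+763)%997=488 [pair 1] -> [949, 488]
  Sibling for proof at L1: 763
L3: h(949,488)=(949*31+488)%997=994 [pair 0] -> [994]
  Sibling for proof at L2: 949
Root: 994
Proof path (sibling hashes from leaf to root): [55, 763, 949]

Answer: 55 763 949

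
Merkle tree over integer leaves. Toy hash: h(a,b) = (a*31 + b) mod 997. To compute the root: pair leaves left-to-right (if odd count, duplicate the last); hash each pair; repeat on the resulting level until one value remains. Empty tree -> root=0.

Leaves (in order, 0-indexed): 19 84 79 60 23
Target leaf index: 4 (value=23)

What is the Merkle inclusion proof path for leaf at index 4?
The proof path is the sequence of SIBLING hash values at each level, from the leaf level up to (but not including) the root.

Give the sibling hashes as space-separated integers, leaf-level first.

Answer: 23 736 441

Derivation:
L0 (leaves): [19, 84, 79, 60, 23], target index=4
L1: h(19,84)=(19*31+84)%997=673 [pair 0] h(79,60)=(79*31+60)%997=515 [pair 1] h(23,23)=(23*31+23)%997=736 [pair 2] -> [673, 515, 736]
  Sibling for proof at L0: 23
L2: h(673,515)=(673*31+515)%997=441 [pair 0] h(736,736)=(736*31+736)%997=621 [pair 1] -> [441, 621]
  Sibling for proof at L1: 736
L3: h(441,621)=(441*31+621)%997=334 [pair 0] -> [334]
  Sibling for proof at L2: 441
Root: 334
Proof path (sibling hashes from leaf to root): [23, 736, 441]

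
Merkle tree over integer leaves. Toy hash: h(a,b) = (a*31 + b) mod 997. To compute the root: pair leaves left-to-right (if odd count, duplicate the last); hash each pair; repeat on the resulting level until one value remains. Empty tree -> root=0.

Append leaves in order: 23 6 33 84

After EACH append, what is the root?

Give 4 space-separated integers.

Answer: 23 719 414 465

Derivation:
After append 23 (leaves=[23]):
  L0: [23]
  root=23
After append 6 (leaves=[23, 6]):
  L0: [23, 6]
  L1: h(23,6)=(23*31+6)%997=719 -> [719]
  root=719
After append 33 (leaves=[23, 6, 33]):
  L0: [23, 6, 33]
  L1: h(23,6)=(23*31+6)%997=719 h(33,33)=(33*31+33)%997=59 -> [719, 59]
  L2: h(719,59)=(719*31+59)%997=414 -> [414]
  root=414
After append 84 (leaves=[23, 6, 33, 84]):
  L0: [23, 6, 33, 84]
  L1: h(23,6)=(23*31+6)%997=719 h(33,84)=(33*31+84)%997=110 -> [719, 110]
  L2: h(719,110)=(719*31+110)%997=465 -> [465]
  root=465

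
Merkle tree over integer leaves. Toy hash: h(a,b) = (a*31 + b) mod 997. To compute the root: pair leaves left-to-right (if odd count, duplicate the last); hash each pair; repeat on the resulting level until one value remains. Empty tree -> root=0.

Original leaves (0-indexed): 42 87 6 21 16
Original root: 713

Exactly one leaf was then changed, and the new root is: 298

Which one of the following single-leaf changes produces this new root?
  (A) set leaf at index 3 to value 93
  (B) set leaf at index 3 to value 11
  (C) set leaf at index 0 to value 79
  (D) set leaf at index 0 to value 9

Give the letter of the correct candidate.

Original leaves: [42, 87, 6, 21, 16]
Target new root: 298
Try each candidate change and compute the resulting root:
Candidate A: set leaf[3] = 93 -> leaves = [42, 87, 6, 93, 16]
  L0: [42, 87, 6, 93, 16]
  L1: h(42,87)=(42*31+87)%997=392 h(6,93)=(6*31+93)%997=279 h(16,16)=(16*31+16)%997=512 -> [392, 279, 512]
  L2: h(392,279)=(392*31+279)%997=467 h(512,512)=(512*31+512)%997=432 -> [467, 432]
  L3: h(467,432)=(467*31+432)%997=951 -> [951]
  root = 951 != target 298
Candidate B: set leaf[3] = 11 -> leaves = [42, 87, 6, 11, 16]
  L0: [42, 87, 6, 11, 16]
  L1: h(42,87)=(42*31+87)%997=392 h(6,11)=(6*31+11)%997=197 h(16,16)=(16*31+16)%997=512 -> [392, 197, 512]
  L2: h(392,197)=(392*31+197)%997=385 h(512,512)=(512*31+512)%997=432 -> [385, 432]
  L3: h(385,432)=(385*31+432)%997=403 -> [403]
  root = 403 != target 298
Candidate C: set leaf[0] = 79 -> leaves = [79, 87, 6, 21, 16]
  L0: [79, 87, 6, 21, 16]
  L1: h(79,87)=(79*31+87)%997=542 h(6,21)=(6*31+21)%997=207 h(16,16)=(16*31+16)%997=512 -> [542, 207, 512]
  L2: h(542,207)=(542*31+207)%997=60 h(512,512)=(512*31+512)%997=432 -> [60, 432]
  L3: h(60,432)=(60*31+432)%997=298 -> [298]
  root = 298 == target 298  ** MATCH **
Candidate D: set leaf[0] = 9 -> leaves = [9, 87, 6, 21, 16]
  L0: [9, 87, 6, 21, 16]
  L1: h(9,87)=(9*31+87)%997=366 h(6,21)=(6*31+21)%997=207 h(16,16)=(16*31+16)%997=512 -> [366, 207, 512]
  L2: h(366,207)=(366*31+207)%997=586 h(512,512)=(512*31+512)%997=432 -> [586, 432]
  L3: h(586,432)=(586*31+432)%997=652 -> [652]
  root = 652 != target 298
Candidate C produces the target root.

Answer: C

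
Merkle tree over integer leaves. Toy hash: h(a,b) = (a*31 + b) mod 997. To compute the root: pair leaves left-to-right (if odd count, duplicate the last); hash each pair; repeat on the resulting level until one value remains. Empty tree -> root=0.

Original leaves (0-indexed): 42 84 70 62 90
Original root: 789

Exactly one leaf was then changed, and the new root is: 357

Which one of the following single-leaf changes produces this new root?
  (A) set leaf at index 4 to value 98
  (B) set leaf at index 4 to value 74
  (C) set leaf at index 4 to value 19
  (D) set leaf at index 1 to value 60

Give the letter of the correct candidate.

Answer: B

Derivation:
Original leaves: [42, 84, 70, 62, 90]
Target new root: 357
Try each candidate change and compute the resulting root:
Candidate A: set leaf[4] = 98 -> leaves = [42, 84, 70, 62, 98]
  L0: [42, 84, 70, 62, 98]
  L1: h(42,84)=(42*31+84)%997=389 h(70,62)=(70*31+62)%997=238 h(98,98)=(98*31+98)%997=145 -> [389, 238, 145]
  L2: h(389,238)=(389*31+238)%997=333 h(145,145)=(145*31+145)%997=652 -> [333, 652]
  L3: h(333,652)=(333*31+652)%997=8 -> [8]
  root = 8 != target 357
Candidate B: set leaf[4] = 74 -> leaves = [42, 84, 70, 62, 74]
  L0: [42, 84, 70, 62, 74]
  L1: h(42,84)=(42*31+84)%997=389 h(70,62)=(70*31+62)%997=238 h(74,74)=(74*31+74)%997=374 -> [389, 238, 374]
  L2: h(389,238)=(389*31+238)%997=333 h(374,374)=(374*31+374)%997=4 -> [333, 4]
  L3: h(333,4)=(333*31+4)%997=357 -> [357]
  root = 357 == target 357  ** MATCH **
Candidate C: set leaf[4] = 19 -> leaves = [42, 84, 70, 62, 19]
  L0: [42, 84, 70, 62, 19]
  L1: h(42,84)=(42*31+84)%997=389 h(70,62)=(70*31+62)%997=238 h(19,19)=(19*31+19)%997=608 -> [389, 238, 608]
  L2: h(389,238)=(389*31+238)%997=333 h(608,608)=(608*31+608)%997=513 -> [333, 513]
  L3: h(333,513)=(333*31+513)%997=866 -> [866]
  root = 866 != target 357
Candidate D: set leaf[1] = 60 -> leaves = [42, 60, 70, 62, 90]
  L0: [42, 60, 70, 62, 90]
  L1: h(42,60)=(42*31+60)%997=365 h(70,62)=(70*31+62)%997=238 h(90,90)=(90*31+90)%997=886 -> [365, 238, 886]
  L2: h(365,238)=(365*31+238)%997=586 h(886,886)=(886*31+886)%997=436 -> [586, 436]
  L3: h(586,436)=(586*31+436)%997=656 -> [656]
  root = 656 != target 357
Candidate B produces the target root.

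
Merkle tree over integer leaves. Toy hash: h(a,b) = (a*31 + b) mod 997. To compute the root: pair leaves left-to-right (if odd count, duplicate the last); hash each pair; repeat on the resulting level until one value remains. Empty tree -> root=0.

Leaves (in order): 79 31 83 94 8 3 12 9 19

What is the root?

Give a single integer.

Answer: 937

Derivation:
L0: [79, 31, 83, 94, 8, 3, 12, 9, 19]
L1: h(79,31)=(79*31+31)%997=486 h(83,94)=(83*31+94)%997=673 h(8,3)=(8*31+3)%997=251 h(12,9)=(12*31+9)%997=381 h(19,19)=(19*31+19)%997=608 -> [486, 673, 251, 381, 608]
L2: h(486,673)=(486*31+673)%997=784 h(251,381)=(251*31+381)%997=186 h(608,608)=(608*31+608)%997=513 -> [784, 186, 513]
L3: h(784,186)=(784*31+186)%997=562 h(513,513)=(513*31+513)%997=464 -> [562, 464]
L4: h(562,464)=(562*31+464)%997=937 -> [937]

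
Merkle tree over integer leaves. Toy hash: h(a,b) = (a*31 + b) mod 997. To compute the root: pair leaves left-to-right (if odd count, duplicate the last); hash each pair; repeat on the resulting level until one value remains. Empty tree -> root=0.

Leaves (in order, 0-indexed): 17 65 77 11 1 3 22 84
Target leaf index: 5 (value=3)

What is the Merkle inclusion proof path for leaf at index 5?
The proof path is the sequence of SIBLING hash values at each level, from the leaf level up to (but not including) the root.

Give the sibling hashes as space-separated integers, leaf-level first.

L0 (leaves): [17, 65, 77, 11, 1, 3, 22, 84], target index=5
L1: h(17,65)=(17*31+65)%997=592 [pair 0] h(77,11)=(77*31+11)%997=404 [pair 1] h(1,3)=(1*31+3)%997=34 [pair 2] h(22,84)=(22*31+84)%997=766 [pair 3] -> [592, 404, 34, 766]
  Sibling for proof at L0: 1
L2: h(592,404)=(592*31+404)%997=810 [pair 0] h(34,766)=(34*31+766)%997=823 [pair 1] -> [810, 823]
  Sibling for proof at L1: 766
L3: h(810,823)=(810*31+823)%997=11 [pair 0] -> [11]
  Sibling for proof at L2: 810
Root: 11
Proof path (sibling hashes from leaf to root): [1, 766, 810]

Answer: 1 766 810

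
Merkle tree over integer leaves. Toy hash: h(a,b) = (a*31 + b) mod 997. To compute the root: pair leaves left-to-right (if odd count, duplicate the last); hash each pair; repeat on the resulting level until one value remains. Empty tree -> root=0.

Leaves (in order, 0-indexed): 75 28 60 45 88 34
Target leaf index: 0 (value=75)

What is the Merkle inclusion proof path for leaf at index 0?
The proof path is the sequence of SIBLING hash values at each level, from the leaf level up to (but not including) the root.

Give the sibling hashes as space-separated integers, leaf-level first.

L0 (leaves): [75, 28, 60, 45, 88, 34], target index=0
L1: h(75,28)=(75*31+28)%997=359 [pair 0] h(60,45)=(60*31+45)%997=908 [pair 1] h(88,34)=(88*31+34)%997=768 [pair 2] -> [359, 908, 768]
  Sibling for proof at L0: 28
L2: h(359,908)=(359*31+908)%997=73 [pair 0] h(768,768)=(768*31+768)%997=648 [pair 1] -> [73, 648]
  Sibling for proof at L1: 908
L3: h(73,648)=(73*31+648)%997=917 [pair 0] -> [917]
  Sibling for proof at L2: 648
Root: 917
Proof path (sibling hashes from leaf to root): [28, 908, 648]

Answer: 28 908 648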